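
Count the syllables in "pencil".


Word: "pencil"
Syllable breakdown: pen / cil
Counting: 2 parts
= 2 syllables


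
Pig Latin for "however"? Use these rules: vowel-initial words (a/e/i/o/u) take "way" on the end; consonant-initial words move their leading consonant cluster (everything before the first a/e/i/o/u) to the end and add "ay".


Word: "however"
Starts with consonant(s) → move to end, add 'ay'
Consonant cluster: "h"
Pig Latin = "oweverhay"


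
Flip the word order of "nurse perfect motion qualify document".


Original: "nurse perfect motion qualify document"
Words (1..n): nurse | perfect | motion | qualify | document
Reversed (n..1): document | qualify | motion | perfect | nurse
Result = "document qualify motion perfect nurse"


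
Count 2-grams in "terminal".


Word: "terminal" (length 8)
Number of 2-grams = length - 2 + 1 = 8 - 2 + 1
= 7


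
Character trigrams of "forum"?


Word: "forum" (length 5)
Number of trigrams = 5 - 3 + 1 = 3
  Position 0: "for"
  Position 1: "oru"
  Position 2: "rum"
Trigrams = "for", "oru", "rum"


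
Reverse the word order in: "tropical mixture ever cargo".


Original: "tropical mixture ever cargo"
Words (1..n): tropical | mixture | ever | cargo
Reversed (n..1): cargo | ever | mixture | tropical
Result = "cargo ever mixture tropical"


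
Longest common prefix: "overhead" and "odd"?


Word 1: "overhead"
Word 2: "odd"
Comparing from start:
  Pos 0: 'o' == 'o'
  Pos 1: 'v' != 'd' (stop)
LCP = "o" (length 1)


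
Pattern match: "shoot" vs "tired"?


Pattern of "shoot": [0, 1, 2, 2, 3]
Pattern of "tired": [0, 1, 2, 3, 4]
Patterns do not match
Same pattern = No


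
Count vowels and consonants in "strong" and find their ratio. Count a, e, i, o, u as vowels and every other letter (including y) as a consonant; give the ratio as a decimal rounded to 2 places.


Word: "strong"
Vowels (a,e,i,o,u): 1
Consonants: 5
Ratio = 1/5
= 0.20


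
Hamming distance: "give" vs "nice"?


Comparing character by character (same length = 4):
  Pos 0: 'g' vs 'n' !=
  Pos 1: 'i' vs 'i' =
  Pos 2: 'v' vs 'c' !=
  Pos 3: 'e' vs 'e' =
Hamming distance = 2


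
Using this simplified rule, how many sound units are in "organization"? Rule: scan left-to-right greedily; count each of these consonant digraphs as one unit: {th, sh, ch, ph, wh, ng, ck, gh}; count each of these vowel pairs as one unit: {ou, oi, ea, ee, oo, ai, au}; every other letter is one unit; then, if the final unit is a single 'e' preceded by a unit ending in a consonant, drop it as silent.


Word: "organization" (12 letters)
Left-to-right scan:
  [1] 'o' (letter)
  [2] 'r' (letter)
  [3] 'g' (letter)
  [4] 'a' (letter)
  [5] 'n' (letter)
  [6] 'i' (letter)
  [7] 'z' (letter)
  [8] 'a' (letter)
  [9] 't' (letter)
  [10] 'i' (letter)
  [11] 'o' (letter)
  [12] 'n' (letter)
Units from scan: 12
Sound units = 12 units


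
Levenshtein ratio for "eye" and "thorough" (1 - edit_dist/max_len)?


Word 1: "eye" (length 3)
Word 2: "thorough" (length 8)
One optimal edit sequence:
  1. insert 't'  (+1)
  2. insert 'h'  (+1)
  3. insert 'o'  (+1)
  4. insert 'r'  (+1)
  5. insert 'o'  (+1)
  6. substitute 'e' -> 'u'  (+1)
  7. substitute 'y' -> 'g'  (+1)
  8. substitute 'e' -> 'h'  (+1)
Edit distance = 8
Max length = max(3, 8) = 8
Similarity = 1 - 8/8
= 0.0000


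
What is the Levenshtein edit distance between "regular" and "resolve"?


Word 1: "regular" (length 7)
Word 2: "resolve" (length 7)
One optimal edit sequence (insert/delete/substitute each cost 1):
  1. keep 'r'
  2. keep 'e'
  3. substitute 'g' -> 's'  (+1)
  4. substitute 'u' -> 'o'  (+1)
  5. keep 'l'
  6. substitute 'a' -> 'v'  (+1)
  7. substitute 'r' -> 'e'  (+1)
Total edit operations: 4
Edit distance = 4


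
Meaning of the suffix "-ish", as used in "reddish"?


Suffix: -ish
As in: reddish -> red + -ish, with a spelling change
Meaning = somewhat / having the qualities of


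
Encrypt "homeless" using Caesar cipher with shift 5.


Word: "homeless"
Shift: 5
Each letter → (letter + shift) mod 26:
  'h' (7) + 5 = 12 → 'm'
  'o' (14) + 5 = 19 → 't'
  'm' (12) + 5 = 17 → 'r'
  'e' (4) + 5 = 9 → 'j'
  'l' (11) + 5 = 16 → 'q'
  'e' (4) + 5 = 9 → 'j'
  's' (18) + 5 = 23 → 'x'
  's' (18) + 5 = 23 → 'x'
Result = "mtrjqjxx"


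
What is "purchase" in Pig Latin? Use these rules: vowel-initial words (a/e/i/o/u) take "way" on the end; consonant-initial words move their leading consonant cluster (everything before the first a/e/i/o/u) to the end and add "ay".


Word: "purchase"
Starts with consonant(s) → move to end, add 'ay'
Consonant cluster: "p"
Pig Latin = "urchasepay"


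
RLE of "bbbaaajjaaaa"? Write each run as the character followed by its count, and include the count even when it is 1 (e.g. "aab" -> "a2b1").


String: "bbbaaajjaaaa"
Scanning for consecutive runs:
  'b' x 3
  'a' x 3
  'j' x 2
  'a' x 4
RLE = "b3a3j2a4"


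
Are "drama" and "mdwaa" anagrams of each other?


Word 1: "drama" → sorted: aadmr
Word 2: "mdwaa" → sorted: aadmw
Same letters? aadmr != aadmw
Anagram = No


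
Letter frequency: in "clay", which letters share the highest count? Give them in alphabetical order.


Word: "clay"
Letter counts:
  'a': 1
  'c': 1
  'l': 1
  'y': 1
Maximum count = 1
Most frequent = 'a', 'c', 'l', 'y' (1 time each)


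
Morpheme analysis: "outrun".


Word: "outrun"
Morphemes: out- / run
Each morpheme carries meaning
= 2 morphemes


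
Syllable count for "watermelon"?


Word: "watermelon"
Syllable breakdown: wa / ter / mel / on
Counting: 4 parts
= 4 syllables


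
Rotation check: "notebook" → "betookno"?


Word: "notebook", Candidate: "betookno"
Method: check if candidate is substring of word+word
"notebooknotebook" contains "betookno"? No
Is rotation = No


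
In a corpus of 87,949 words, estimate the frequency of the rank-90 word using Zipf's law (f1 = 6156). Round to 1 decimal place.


Zipf's law: f(r) = f(1) / r
f(1) = 6156
f(90) = 6156 / 90
= 68.4 occurrences


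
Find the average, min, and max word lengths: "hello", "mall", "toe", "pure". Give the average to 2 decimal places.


Lengths: "hello"=5, "mall"=4, "toe"=3, "pure"=4
Sum = 16, Count = 4
Average = 16/4 = 4.00
= avg=4.00, min=3, max=5


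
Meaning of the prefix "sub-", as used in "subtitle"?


Prefix: sub-
Example: subtitle = sub- + title
Meaning = under / below


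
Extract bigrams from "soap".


Word: "soap" (length 4)
Number of bigrams = 4 - 2 + 1 = 3
  Position 0: "so"
  Position 1: "oa"
  Position 2: "ap"
Bigrams = "so", "oa", "ap"


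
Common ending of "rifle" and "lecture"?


Word 1: "rifle"
Word 2: "lecture"
Comparing from end:
  Pos -1: 'e' == 'e'
  Pos -2: 'l' != 'r' (stop)
LCS = "e" (length 1)


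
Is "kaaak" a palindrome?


Word: "kaaak"
Reversed: "kaaak"
Forward == Backward? kaaak == kaaak
Palindrome = Yes


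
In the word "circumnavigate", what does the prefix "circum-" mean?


Prefix: circum-
Example: circumnavigate (circum- + navigate)
Meaning = around


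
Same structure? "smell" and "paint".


Pattern of "smell": [0, 1, 2, 3, 3]
Pattern of "paint": [0, 1, 2, 3, 4]
Patterns do not match
Same pattern = No


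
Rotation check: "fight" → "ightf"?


Word: "fight", Candidate: "ightf"
Method: check if candidate is substring of word+word
"fightfight" contains "ightf"? Yes
Is rotation = Yes


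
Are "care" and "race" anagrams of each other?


Word 1: "care" → sorted: acer
Word 2: "race" → sorted: acer
Same letters? acer == acer
Anagram = Yes


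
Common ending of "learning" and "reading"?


Word 1: "learning"
Word 2: "reading"
Comparing from end:
  Pos -1: 'g' == 'g'
  Pos -2: 'n' == 'n'
  Pos -3: 'i' == 'i'
  Pos -4: 'n' != 'd' (stop)
LCS = "ing" (length 3)


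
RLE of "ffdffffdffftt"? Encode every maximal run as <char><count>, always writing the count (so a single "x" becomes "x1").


String: "ffdffffdffftt"
Scanning for consecutive runs:
  'f' x 2
  'd' x 1
  'f' x 4
  'd' x 1
  'f' x 3
  't' x 2
RLE = "f2d1f4d1f3t2"


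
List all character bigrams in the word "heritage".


Word: "heritage" (length 8)
Number of bigrams = 8 - 2 + 1 = 7
  Position 0: "he"
  Position 1: "er"
  Position 2: "ri"
  Position 3: "it"
  Position 4: "ta"
  Position 5: "ag"
  Position 6: "ge"
Bigrams = "he", "er", "ri", "it", "ta", "ag", "ge"


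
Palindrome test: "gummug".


Word: "gummug"
Reversed: "gummug"
Forward == Backward? gummug == gummug
Palindrome = Yes


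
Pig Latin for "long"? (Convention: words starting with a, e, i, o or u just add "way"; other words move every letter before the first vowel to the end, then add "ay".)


Word: "long"
Starts with consonant(s) → move to end, add 'ay'
Consonant cluster: "l"
Pig Latin = "onglay"


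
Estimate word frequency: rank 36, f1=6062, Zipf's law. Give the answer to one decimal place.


Zipf's law: f(r) = f(1) / r
f(1) = 6062
f(36) = 6062 / 36
= 168.4 occurrences


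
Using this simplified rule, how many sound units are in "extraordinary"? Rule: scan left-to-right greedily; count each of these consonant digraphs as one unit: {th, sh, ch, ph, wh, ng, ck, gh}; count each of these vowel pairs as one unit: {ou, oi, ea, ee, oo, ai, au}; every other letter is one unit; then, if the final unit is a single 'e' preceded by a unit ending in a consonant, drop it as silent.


Word: "extraordinary" (13 letters)
Left-to-right scan:
  1. 'e' (letter)
  2. 'x' (letter)
  3. 't' (letter)
  4. 'r' (letter)
  5. 'a' (letter)
  6. 'o' (letter)
  7. 'r' (letter)
  8. 'd' (letter)
  9. 'i' (letter)
  10. 'n' (letter)
  11. 'a' (letter)
  12. 'r' (letter)
  13. 'y' (letter)
Units from scan: 13
Sound units = 13 units


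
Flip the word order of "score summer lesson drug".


Original: "score summer lesson drug"
Words (1..n): score | summer | lesson | drug
Reversed (n..1): drug | lesson | summer | score
Result = "drug lesson summer score"


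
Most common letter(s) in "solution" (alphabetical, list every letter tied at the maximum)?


Word: "solution"
Letter counts:
  'i': 1
  'l': 1
  'n': 1
  'o': 2
  's': 1
  't': 1
  'u': 1
Maximum count = 2
Most frequent = 'o' (2 times each)


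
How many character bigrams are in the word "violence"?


Word: "violence" (length 8)
Number of 2-grams = length - 2 + 1 = 8 - 2 + 1
= 7


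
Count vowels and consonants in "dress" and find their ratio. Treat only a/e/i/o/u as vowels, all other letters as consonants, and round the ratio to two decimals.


Word: "dress"
Vowels (a,e,i,o,u): 1
Consonants: 4
Ratio = 1/4
= 0.25


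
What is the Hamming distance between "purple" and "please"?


Comparing character by character (same length = 6):
  Pos 0: 'p' vs 'p' =
  Pos 1: 'u' vs 'l' !=
  Pos 2: 'r' vs 'e' !=
  Pos 3: 'p' vs 'a' !=
  Pos 4: 'l' vs 's' !=
  Pos 5: 'e' vs 'e' =
Hamming distance = 4


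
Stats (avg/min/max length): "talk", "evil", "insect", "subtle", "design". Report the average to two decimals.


Lengths: "talk"=4, "evil"=4, "insect"=6, "subtle"=6, "design"=6
Sum = 26, Count = 5
Average = 26/5 = 5.20
= avg=5.20, min=4, max=6


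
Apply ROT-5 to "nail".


Word: "nail"
Shift: 5
Each letter → (letter + shift) mod 26:
  'n' (13) + 5 = 18 → 's'
  'a' (0) + 5 = 5 → 'f'
  'i' (8) + 5 = 13 → 'n'
  'l' (11) + 5 = 16 → 'q'
Result = "sfnq"


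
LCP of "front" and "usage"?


Word 1: "front"
Word 2: "usage"
Comparing from start:
  Pos 0: 'f' != 'u' (stop)
LCP = "" (length 0)


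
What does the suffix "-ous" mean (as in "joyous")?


Suffix: -ous
As in: joyous -> joy + -ous
Meaning = having quality of


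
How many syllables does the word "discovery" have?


Word: "discovery"
Syllable breakdown: dis-cov-er-y
Counting: 4 parts
= 4 syllables


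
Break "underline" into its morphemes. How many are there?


Word: "underline"
Morphemes: under- / line
Each morpheme carries meaning
= 2 morphemes


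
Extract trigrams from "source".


Word: "source" (length 6)
Number of trigrams = 6 - 3 + 1 = 4
  Position 0: "sou"
  Position 1: "our"
  Position 2: "urc"
  Position 3: "rce"
Trigrams = "sou", "our", "urc", "rce"


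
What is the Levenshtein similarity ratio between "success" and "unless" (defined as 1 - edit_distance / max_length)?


Word 1: "success" (length 7)
Word 2: "unless" (length 6)
One optimal edit sequence:
  1. delete 's'  (+1)
  2. keep 'u'
  3. substitute 'c' -> 'n'  (+1)
  4. substitute 'c' -> 'l'  (+1)
  5. keep 'e'
  6. keep 's'
  7. keep 's'
Edit distance = 3
Max length = max(7, 6) = 7
Similarity = 1 - 3/7
= 0.5714


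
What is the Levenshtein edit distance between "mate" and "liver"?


Word 1: "mate" (length 4)
Word 2: "liver" (length 5)
One optimal edit sequence (insert/delete/substitute each cost 1):
  1. substitute 'm' -> 'l'  (+1)
  2. substitute 'a' -> 'i'  (+1)
  3. substitute 't' -> 'v'  (+1)
  4. keep 'e'
  5. insert 'r'  (+1)
Total edit operations: 4
Edit distance = 4


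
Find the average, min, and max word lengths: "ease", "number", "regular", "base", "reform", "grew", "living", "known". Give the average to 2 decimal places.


Lengths: "ease"=4, "number"=6, "regular"=7, "base"=4, "reform"=6, "grew"=4, "living"=6, "known"=5
Sum = 42, Count = 8
Average = 42/8 = 5.25
= avg=5.25, min=4, max=7


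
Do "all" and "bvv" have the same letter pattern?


Pattern of "all": [0, 1, 1]
Pattern of "bvv": [0, 1, 1]
Patterns match
Same pattern = Yes


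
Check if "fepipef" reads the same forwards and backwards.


Word: "fepipef"
Reversed: "fepipef"
Forward == Backward? fepipef == fepipef
Palindrome = Yes


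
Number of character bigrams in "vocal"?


Word: "vocal" (length 5)
Number of 2-grams = length - 2 + 1 = 5 - 2 + 1
= 4


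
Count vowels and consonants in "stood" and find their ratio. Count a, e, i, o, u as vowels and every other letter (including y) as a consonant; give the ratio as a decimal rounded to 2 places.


Word: "stood"
Vowels (a,e,i,o,u): 2
Consonants: 3
Ratio = 2/3
= 0.67


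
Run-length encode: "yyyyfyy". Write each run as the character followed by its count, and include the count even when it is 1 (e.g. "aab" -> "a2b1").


String: "yyyyfyy"
Scanning for consecutive runs:
  'y' x 4
  'f' x 1
  'y' x 2
RLE = "y4f1y2"


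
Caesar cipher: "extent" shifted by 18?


Word: "extent"
Shift: 18
Each letter → (letter + shift) mod 26:
  'e' (4) + 18 = 22 → 'w'
  'x' (23) + 18 = 15 → 'p'
  't' (19) + 18 = 11 → 'l'
  'e' (4) + 18 = 22 → 'w'
  'n' (13) + 18 = 5 → 'f'
  't' (19) + 18 = 11 → 'l'
Result = "wplwfl"


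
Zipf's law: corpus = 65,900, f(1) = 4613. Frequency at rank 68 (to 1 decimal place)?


Zipf's law: f(r) = f(1) / r
f(1) = 4613
f(68) = 4613 / 68
= 67.8 occurrences


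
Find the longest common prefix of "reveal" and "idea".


Word 1: "reveal"
Word 2: "idea"
Comparing from start:
  Pos 0: 'r' != 'i' (stop)
LCP = "" (length 0)


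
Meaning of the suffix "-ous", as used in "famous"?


Suffix: -ous
As in: famous -> fame + -ous, with a spelling change
Meaning = having quality of


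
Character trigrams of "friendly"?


Word: "friendly" (length 8)
Number of trigrams = 8 - 3 + 1 = 6
  Position 0: "fri"
  Position 1: "rie"
  Position 2: "ien"
  Position 3: "end"
  Position 4: "ndl"
  Position 5: "dly"
Trigrams = "fri", "rie", "ien", "end", "ndl", "dly"


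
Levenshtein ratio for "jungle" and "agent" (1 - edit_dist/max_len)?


Word 1: "jungle" (length 6)
Word 2: "agent" (length 5)
One optimal edit sequence:
  1. delete 'j'  (+1)
  2. substitute 'u' -> 'a'  (+1)
  3. substitute 'n' -> 'g'  (+1)
  4. substitute 'g' -> 'e'  (+1)
  5. substitute 'l' -> 'n'  (+1)
  6. substitute 'e' -> 't'  (+1)
Edit distance = 6
Max length = max(6, 5) = 6
Similarity = 1 - 6/6
= 0.0000


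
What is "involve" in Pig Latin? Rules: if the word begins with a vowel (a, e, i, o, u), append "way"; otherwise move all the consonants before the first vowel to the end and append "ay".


Word: "involve"
Starts with vowel → add 'way'
Pig Latin = "involveway"


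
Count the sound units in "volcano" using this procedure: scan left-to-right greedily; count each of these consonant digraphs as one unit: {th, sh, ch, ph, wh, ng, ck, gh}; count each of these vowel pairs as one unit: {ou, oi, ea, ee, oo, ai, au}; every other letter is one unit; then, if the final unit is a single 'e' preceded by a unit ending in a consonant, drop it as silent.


Word: "volcano" (7 letters)
Left-to-right scan:
  [1] 'v' (letter)
  [2] 'o' (letter)
  [3] 'l' (letter)
  [4] 'c' (letter)
  [5] 'a' (letter)
  [6] 'n' (letter)
  [7] 'o' (letter)
Units from scan: 7
Sound units = 7 units


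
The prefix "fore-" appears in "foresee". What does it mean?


Prefix: fore-
Example: foresee (fore- + see)
Meaning = before


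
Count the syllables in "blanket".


Word: "blanket"
Syllable breakdown: blan-ket
Counting: 2 parts
= 2 syllables


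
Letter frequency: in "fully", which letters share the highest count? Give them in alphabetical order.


Word: "fully"
Letter counts:
  'f': 1
  'l': 2
  'u': 1
  'y': 1
Maximum count = 2
Most frequent = 'l' (2 times each)


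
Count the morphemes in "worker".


Word: "worker"
Morphemes: work | -er
Each morpheme carries meaning
= 2 morphemes


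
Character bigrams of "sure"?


Word: "sure" (length 4)
Number of bigrams = 4 - 2 + 1 = 3
  Position 0: "su"
  Position 1: "ur"
  Position 2: "re"
Bigrams = "su", "ur", "re"


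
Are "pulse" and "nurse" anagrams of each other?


Word 1: "pulse" → sorted: elpsu
Word 2: "nurse" → sorted: enrsu
Same letters? elpsu != enrsu
Anagram = No


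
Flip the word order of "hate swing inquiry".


Original: "hate swing inquiry"
Words (1..n): hate | swing | inquiry
Reversed (n..1): inquiry | swing | hate
Result = "inquiry swing hate"


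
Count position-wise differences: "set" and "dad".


Comparing character by character (same length = 3):
  Pos 0: 's' vs 'd' !=
  Pos 1: 'e' vs 'a' !=
  Pos 2: 't' vs 'd' !=
Hamming distance = 3


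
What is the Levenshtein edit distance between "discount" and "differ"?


Word 1: "discount" (length 8)
Word 2: "differ" (length 6)
One optimal edit sequence (insert/delete/substitute each cost 1):
  1. keep 'd'
  2. keep 'i'
  3. delete 's'  (+1)
  4. delete 'c'  (+1)
  5. substitute 'o' -> 'f'  (+1)
  6. substitute 'u' -> 'f'  (+1)
  7. substitute 'n' -> 'e'  (+1)
  8. substitute 't' -> 'r'  (+1)
Total edit operations: 6
Edit distance = 6


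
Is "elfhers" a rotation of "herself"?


Word: "herself", Candidate: "elfhers"
Method: check if candidate is substring of word+word
"herselfherself" contains "elfhers"? Yes
Is rotation = Yes


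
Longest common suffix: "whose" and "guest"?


Word 1: "whose"
Word 2: "guest"
Comparing from end:
  Pos -1: 'e' != 't' (stop)
LCS = "" (length 0)


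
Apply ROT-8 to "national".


Word: "national"
Shift: 8
Each letter → (letter + shift) mod 26:
  'n' (13) + 8 = 21 → 'v'
  'a' (0) + 8 = 8 → 'i'
  't' (19) + 8 = 1 → 'b'
  'i' (8) + 8 = 16 → 'q'
  'o' (14) + 8 = 22 → 'w'
  'n' (13) + 8 = 21 → 'v'
  'a' (0) + 8 = 8 → 'i'
  'l' (11) + 8 = 19 → 't'
Result = "vibqwvit"


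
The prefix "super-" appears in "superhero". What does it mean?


Prefix: super-
Example: superhero = super- + hero
Meaning = above / beyond


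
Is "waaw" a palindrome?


Word: "waaw"
Reversed: "waaw"
Forward == Backward? waaw == waaw
Palindrome = Yes


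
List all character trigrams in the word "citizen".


Word: "citizen" (length 7)
Number of trigrams = 7 - 3 + 1 = 5
  Position 0: "cit"
  Position 1: "iti"
  Position 2: "tiz"
  Position 3: "ize"
  Position 4: "zen"
Trigrams = "cit", "iti", "tiz", "ize", "zen"


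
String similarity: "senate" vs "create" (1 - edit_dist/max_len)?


Word 1: "senate" (length 6)
Word 2: "create" (length 6)
One optimal edit sequence:
  1. substitute 's' -> 'c'  (+1)
  2. substitute 'e' -> 'r'  (+1)
  3. substitute 'n' -> 'e'  (+1)
  4. keep 'a'
  5. keep 't'
  6. keep 'e'
Edit distance = 3
Max length = max(6, 6) = 6
Similarity = 1 - 3/6
= 0.5000


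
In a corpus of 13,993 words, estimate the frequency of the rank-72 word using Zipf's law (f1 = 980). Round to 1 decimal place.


Zipf's law: f(r) = f(1) / r
f(1) = 980
f(72) = 980 / 72
= 13.6 occurrences


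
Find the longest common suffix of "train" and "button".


Word 1: "train"
Word 2: "button"
Comparing from end:
  Pos -1: 'n' == 'n'
  Pos -2: 'i' != 'o' (stop)
LCS = "n" (length 1)


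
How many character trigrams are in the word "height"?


Word: "height" (length 6)
Number of 3-grams = length - 3 + 1 = 6 - 3 + 1
= 4


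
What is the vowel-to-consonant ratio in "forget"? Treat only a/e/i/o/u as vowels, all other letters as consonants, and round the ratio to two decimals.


Word: "forget"
Vowels (a,e,i,o,u): 2
Consonants: 4
Ratio = 2/4
= 0.50


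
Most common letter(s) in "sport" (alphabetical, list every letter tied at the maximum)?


Word: "sport"
Letter counts:
  'o': 1
  'p': 1
  'r': 1
  's': 1
  't': 1
Maximum count = 1
Most frequent = 'o', 'p', 'r', 's', 't' (1 time each)


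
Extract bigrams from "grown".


Word: "grown" (length 5)
Number of bigrams = 5 - 2 + 1 = 4
  Position 0: "gr"
  Position 1: "ro"
  Position 2: "ow"
  Position 3: "wn"
Bigrams = "gr", "ro", "ow", "wn"


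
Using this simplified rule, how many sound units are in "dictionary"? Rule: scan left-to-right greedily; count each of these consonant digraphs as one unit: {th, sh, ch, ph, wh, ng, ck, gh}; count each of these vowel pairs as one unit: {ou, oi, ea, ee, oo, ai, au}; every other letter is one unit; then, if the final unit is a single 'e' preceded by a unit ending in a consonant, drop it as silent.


Word: "dictionary" (10 letters)
Left-to-right scan:
  1. 'd' (letter)
  2. 'i' (letter)
  3. 'c' (letter)
  4. 't' (letter)
  5. 'i' (letter)
  6. 'o' (letter)
  7. 'n' (letter)
  8. 'a' (letter)
  9. 'r' (letter)
  10. 'y' (letter)
Units from scan: 10
Sound units = 10 units


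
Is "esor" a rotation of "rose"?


Word: "rose", Candidate: "esor"
Method: check if candidate is substring of word+word
"roserose" contains "esor"? No
Is rotation = No


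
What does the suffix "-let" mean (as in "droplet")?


Suffix: -let
Example: droplet (drop + -let)
Meaning = small


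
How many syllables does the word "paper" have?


Word: "paper"
Syllable breakdown: pa-per
Counting: 2 parts
= 2 syllables


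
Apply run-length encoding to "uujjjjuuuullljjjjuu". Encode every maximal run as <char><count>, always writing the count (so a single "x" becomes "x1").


String: "uujjjjuuuullljjjjuu"
Scanning for consecutive runs:
  'u' x 2
  'j' x 4
  'u' x 4
  'l' x 3
  'j' x 4
  'u' x 2
RLE = "u2j4u4l3j4u2"


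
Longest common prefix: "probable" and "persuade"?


Word 1: "probable"
Word 2: "persuade"
Comparing from start:
  Pos 0: 'p' == 'p'
  Pos 1: 'r' != 'e' (stop)
LCP = "p" (length 1)


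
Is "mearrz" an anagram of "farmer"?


Word 1: "farmer" → sorted: aefmrr
Word 2: "mearrz" → sorted: aemrrz
Same letters? aefmrr != aemrrz
Anagram = No


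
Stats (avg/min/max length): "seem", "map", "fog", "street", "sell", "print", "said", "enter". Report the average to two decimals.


Lengths: "seem"=4, "map"=3, "fog"=3, "street"=6, "sell"=4, "print"=5, "said"=4, "enter"=5
Sum = 34, Count = 8
Average = 34/8 = 4.25
= avg=4.25, min=3, max=6


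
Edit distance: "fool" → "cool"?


Word 1: "fool" (length 4)
Word 2: "cool" (length 4)
One optimal edit sequence (insert/delete/substitute each cost 1):
  1. substitute 'f' -> 'c'  (+1)
  2. keep 'o'
  3. keep 'o'
  4. keep 'l'
Total edit operations: 1
Edit distance = 1


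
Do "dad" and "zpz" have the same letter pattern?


Pattern of "dad": [0, 1, 0]
Pattern of "zpz": [0, 1, 0]
Patterns match
Same pattern = Yes


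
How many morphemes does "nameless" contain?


Word: "nameless"
Morphemes: name | -less
Each morpheme carries meaning
= 2 morphemes


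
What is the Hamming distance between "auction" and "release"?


Comparing character by character (same length = 7):
  Pos 0: 'a' vs 'r' !=
  Pos 1: 'u' vs 'e' !=
  Pos 2: 'c' vs 'l' !=
  Pos 3: 't' vs 'e' !=
  Pos 4: 'i' vs 'a' !=
  Pos 5: 'o' vs 's' !=
  Pos 6: 'n' vs 'e' !=
Hamming distance = 7


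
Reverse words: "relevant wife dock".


Original: "relevant wife dock"
Words (1..n): relevant | wife | dock
Reversed (n..1): dock | wife | relevant
Result = "dock wife relevant"


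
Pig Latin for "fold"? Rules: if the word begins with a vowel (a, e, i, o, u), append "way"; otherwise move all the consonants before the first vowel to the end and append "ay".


Word: "fold"
Starts with consonant(s) → move to end, add 'ay'
Consonant cluster: "f"
Pig Latin = "oldfay"


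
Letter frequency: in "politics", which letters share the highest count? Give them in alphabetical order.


Word: "politics"
Letter counts:
  'c': 1
  'i': 2
  'l': 1
  'o': 1
  'p': 1
  's': 1
  't': 1
Maximum count = 2
Most frequent = 'i' (2 times each)


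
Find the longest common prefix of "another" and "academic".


Word 1: "another"
Word 2: "academic"
Comparing from start:
  Pos 0: 'a' == 'a'
  Pos 1: 'n' != 'c' (stop)
LCP = "a" (length 1)


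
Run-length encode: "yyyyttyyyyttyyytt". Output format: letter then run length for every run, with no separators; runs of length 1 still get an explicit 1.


String: "yyyyttyyyyttyyytt"
Scanning for consecutive runs:
  'y' x 4
  't' x 2
  'y' x 4
  't' x 2
  'y' x 3
  't' x 2
RLE = "y4t2y4t2y3t2"


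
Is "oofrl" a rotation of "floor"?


Word: "floor", Candidate: "oofrl"
Method: check if candidate is substring of word+word
"floorfloor" contains "oofrl"? No
Is rotation = No


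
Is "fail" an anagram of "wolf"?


Word 1: "wolf" → sorted: flow
Word 2: "fail" → sorted: afil
Same letters? flow != afil
Anagram = No


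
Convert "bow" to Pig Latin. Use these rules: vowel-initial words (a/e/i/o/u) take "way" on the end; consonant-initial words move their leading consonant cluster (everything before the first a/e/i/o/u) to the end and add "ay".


Word: "bow"
Starts with consonant(s) → move to end, add 'ay'
Consonant cluster: "b"
Pig Latin = "owbay"


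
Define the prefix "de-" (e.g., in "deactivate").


Prefix: de-
As in: deactivate -> de- + activate
Meaning = remove / reverse


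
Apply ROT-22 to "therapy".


Word: "therapy"
Shift: 22
Each letter → (letter + shift) mod 26:
  't' (19) + 22 = 15 → 'p'
  'h' (7) + 22 = 3 → 'd'
  'e' (4) + 22 = 0 → 'a'
  'r' (17) + 22 = 13 → 'n'
  'a' (0) + 22 = 22 → 'w'
  'p' (15) + 22 = 11 → 'l'
  'y' (24) + 22 = 20 → 'u'
Result = "pdanwlu"


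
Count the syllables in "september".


Word: "september"
Syllable breakdown: sep-tem-ber
Counting: 3 parts
= 3 syllables


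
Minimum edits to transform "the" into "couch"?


Word 1: "the" (length 3)
Word 2: "couch" (length 5)
One optimal edit sequence (insert/delete/substitute each cost 1):
  1. insert 'c'  (+1)
  2. insert 'o'  (+1)
  3. substitute 't' -> 'u'  (+1)
  4. substitute 'h' -> 'c'  (+1)
  5. substitute 'e' -> 'h'  (+1)
Total edit operations: 5
Edit distance = 5


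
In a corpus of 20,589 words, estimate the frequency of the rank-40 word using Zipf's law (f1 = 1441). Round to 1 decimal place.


Zipf's law: f(r) = f(1) / r
f(1) = 1441
f(40) = 1441 / 40
= 36.0 occurrences


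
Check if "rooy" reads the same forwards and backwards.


Word: "rooy"
Reversed: "yoor"
Forward == Backward? rooy != yoor
Palindrome = No


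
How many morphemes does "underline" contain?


Word: "underline"
Morphemes: under- + line
Each morpheme carries meaning
= 2 morphemes


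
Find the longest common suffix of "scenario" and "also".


Word 1: "scenario"
Word 2: "also"
Comparing from end:
  Pos -1: 'o' == 'o'
  Pos -2: 'i' != 's' (stop)
LCS = "o" (length 1)


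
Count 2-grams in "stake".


Word: "stake" (length 5)
Number of 2-grams = length - 2 + 1 = 5 - 2 + 1
= 4


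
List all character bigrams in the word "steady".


Word: "steady" (length 6)
Number of bigrams = 6 - 2 + 1 = 5
  Position 0: "st"
  Position 1: "te"
  Position 2: "ea"
  Position 3: "ad"
  Position 4: "dy"
Bigrams = "st", "te", "ea", "ad", "dy"


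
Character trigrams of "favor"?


Word: "favor" (length 5)
Number of trigrams = 5 - 3 + 1 = 3
  Position 0: "fav"
  Position 1: "avo"
  Position 2: "vor"
Trigrams = "fav", "avo", "vor"


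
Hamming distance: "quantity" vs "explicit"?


Comparing character by character (same length = 8):
  Pos 0: 'q' vs 'e' !=
  Pos 1: 'u' vs 'x' !=
  Pos 2: 'a' vs 'p' !=
  Pos 3: 'n' vs 'l' !=
  Pos 4: 't' vs 'i' !=
  Pos 5: 'i' vs 'c' !=
  Pos 6: 't' vs 'i' !=
  Pos 7: 'y' vs 't' !=
Hamming distance = 8


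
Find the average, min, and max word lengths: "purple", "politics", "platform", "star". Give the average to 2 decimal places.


Lengths: "purple"=6, "politics"=8, "platform"=8, "star"=4
Sum = 26, Count = 4
Average = 26/4 = 6.50
= avg=6.50, min=4, max=8


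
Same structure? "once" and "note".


Pattern of "once": [0, 1, 2, 3]
Pattern of "note": [0, 1, 2, 3]
Patterns match
Same pattern = Yes


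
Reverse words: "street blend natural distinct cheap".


Original: "street blend natural distinct cheap"
Words (1..n): street | blend | natural | distinct | cheap
Reversed (n..1): cheap | distinct | natural | blend | street
Result = "cheap distinct natural blend street"


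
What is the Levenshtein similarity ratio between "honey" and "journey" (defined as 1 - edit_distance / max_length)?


Word 1: "honey" (length 5)
Word 2: "journey" (length 7)
One optimal edit sequence:
  1. substitute 'h' -> 'j'  (+1)
  2. keep 'o'
  3. insert 'u'  (+1)
  4. insert 'r'  (+1)
  5. keep 'n'
  6. keep 'e'
  7. keep 'y'
Edit distance = 3
Max length = max(5, 7) = 7
Similarity = 1 - 3/7
= 0.5714


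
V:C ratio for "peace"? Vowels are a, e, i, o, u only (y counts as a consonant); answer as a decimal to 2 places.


Word: "peace"
Vowels (a,e,i,o,u): 3
Consonants: 2
Ratio = 3/2
= 1.50


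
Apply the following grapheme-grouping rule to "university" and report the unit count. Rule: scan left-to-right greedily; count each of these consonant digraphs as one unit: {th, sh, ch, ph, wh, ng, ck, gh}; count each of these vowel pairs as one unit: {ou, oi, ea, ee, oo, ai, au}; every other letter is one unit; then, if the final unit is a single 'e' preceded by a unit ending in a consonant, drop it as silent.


Word: "university" (10 letters)
Left-to-right scan:
  [1] 'u' (letter)
  [2] 'n' (letter)
  [3] 'i' (letter)
  [4] 'v' (letter)
  [5] 'e' (letter)
  [6] 'r' (letter)
  [7] 's' (letter)
  [8] 'i' (letter)
  [9] 't' (letter)
  [10] 'y' (letter)
Units from scan: 10
Sound units = 10 units


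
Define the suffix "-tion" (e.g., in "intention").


Suffix: -tion
As in: intention -> intend + -tion, with a spelling change
Meaning = act or process


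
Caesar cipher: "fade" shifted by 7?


Word: "fade"
Shift: 7
Each letter → (letter + shift) mod 26:
  'f' (5) + 7 = 12 → 'm'
  'a' (0) + 7 = 7 → 'h'
  'd' (3) + 7 = 10 → 'k'
  'e' (4) + 7 = 11 → 'l'
Result = "mhkl"


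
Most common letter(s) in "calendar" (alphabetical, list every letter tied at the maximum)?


Word: "calendar"
Letter counts:
  'a': 2
  'c': 1
  'd': 1
  'e': 1
  'l': 1
  'n': 1
  'r': 1
Maximum count = 2
Most frequent = 'a' (2 times each)


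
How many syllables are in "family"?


Word: "family"
Syllable breakdown: fam · i · ly
Counting: 3 parts
= 3 syllables


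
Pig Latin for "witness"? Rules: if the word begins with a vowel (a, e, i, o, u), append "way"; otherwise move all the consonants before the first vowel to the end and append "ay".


Word: "witness"
Starts with consonant(s) → move to end, add 'ay'
Consonant cluster: "w"
Pig Latin = "itnessway"


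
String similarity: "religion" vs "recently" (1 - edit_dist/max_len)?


Word 1: "religion" (length 8)
Word 2: "recently" (length 8)
One optimal edit sequence:
  1. keep 'r'
  2. keep 'e'
  3. substitute 'l' -> 'c'  (+1)
  4. substitute 'i' -> 'e'  (+1)
  5. substitute 'g' -> 'n'  (+1)
  6. substitute 'i' -> 't'  (+1)
  7. substitute 'o' -> 'l'  (+1)
  8. substitute 'n' -> 'y'  (+1)
Edit distance = 6
Max length = max(8, 8) = 8
Similarity = 1 - 6/8
= 0.2500


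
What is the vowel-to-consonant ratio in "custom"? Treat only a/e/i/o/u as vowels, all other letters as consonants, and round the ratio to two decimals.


Word: "custom"
Vowels (a,e,i,o,u): 2
Consonants: 4
Ratio = 2/4
= 0.50


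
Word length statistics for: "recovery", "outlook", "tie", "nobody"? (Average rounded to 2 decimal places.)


Lengths: "recovery"=8, "outlook"=7, "tie"=3, "nobody"=6
Sum = 24, Count = 4
Average = 24/4 = 6.00
= avg=6.00, min=3, max=8


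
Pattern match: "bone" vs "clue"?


Pattern of "bone": [0, 1, 2, 3]
Pattern of "clue": [0, 1, 2, 3]
Patterns match
Same pattern = Yes


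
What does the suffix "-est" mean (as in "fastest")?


Suffix: -est
As in: fastest -> fast + -est
Meaning = most


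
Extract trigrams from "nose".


Word: "nose" (length 4)
Number of trigrams = 4 - 3 + 1 = 2
  Position 0: "nos"
  Position 1: "ose"
Trigrams = "nos", "ose"


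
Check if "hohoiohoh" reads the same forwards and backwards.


Word: "hohoiohoh"
Reversed: "hohoiohoh"
Forward == Backward? hohoiohoh == hohoiohoh
Palindrome = Yes


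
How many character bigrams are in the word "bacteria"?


Word: "bacteria" (length 8)
Number of 2-grams = length - 2 + 1 = 8 - 2 + 1
= 7


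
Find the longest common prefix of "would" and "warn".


Word 1: "would"
Word 2: "warn"
Comparing from start:
  Pos 0: 'w' == 'w'
  Pos 1: 'o' != 'a' (stop)
LCP = "w" (length 1)


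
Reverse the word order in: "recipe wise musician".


Original: "recipe wise musician"
Words (1..n): recipe | wise | musician
Reversed (n..1): musician | wise | recipe
Result = "musician wise recipe"


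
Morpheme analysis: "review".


Word: "review"
Morphemes: re- / view
Each morpheme carries meaning
= 2 morphemes


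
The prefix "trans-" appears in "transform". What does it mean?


Prefix: trans-
As in: transform -> trans- + form
Meaning = across


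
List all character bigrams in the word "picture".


Word: "picture" (length 7)
Number of bigrams = 7 - 2 + 1 = 6
  Position 0: "pi"
  Position 1: "ic"
  Position 2: "ct"
  Position 3: "tu"
  Position 4: "ur"
  Position 5: "re"
Bigrams = "pi", "ic", "ct", "tu", "ur", "re"


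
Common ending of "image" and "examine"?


Word 1: "image"
Word 2: "examine"
Comparing from end:
  Pos -1: 'e' == 'e'
  Pos -2: 'g' != 'n' (stop)
LCS = "e" (length 1)


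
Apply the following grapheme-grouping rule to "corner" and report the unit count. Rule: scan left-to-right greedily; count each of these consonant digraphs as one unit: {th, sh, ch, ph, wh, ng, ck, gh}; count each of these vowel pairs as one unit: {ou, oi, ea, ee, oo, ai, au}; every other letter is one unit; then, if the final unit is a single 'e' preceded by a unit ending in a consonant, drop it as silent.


Word: "corner" (6 letters)
Left-to-right scan:
  1. 'c' (letter)
  2. 'o' (letter)
  3. 'r' (letter)
  4. 'n' (letter)
  5. 'e' (letter)
  6. 'r' (letter)
Units from scan: 6
Sound units = 6 units


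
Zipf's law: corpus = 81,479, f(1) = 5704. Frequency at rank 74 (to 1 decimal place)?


Zipf's law: f(r) = f(1) / r
f(1) = 5704
f(74) = 5704 / 74
= 77.1 occurrences


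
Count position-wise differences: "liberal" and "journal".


Comparing character by character (same length = 7):
  Pos 0: 'l' vs 'j' !=
  Pos 1: 'i' vs 'o' !=
  Pos 2: 'b' vs 'u' !=
  Pos 3: 'e' vs 'r' !=
  Pos 4: 'r' vs 'n' !=
  Pos 5: 'a' vs 'a' =
  Pos 6: 'l' vs 'l' =
Hamming distance = 5


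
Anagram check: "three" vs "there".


Word 1: "three" → sorted: eehrt
Word 2: "there" → sorted: eehrt
Same letters? eehrt == eehrt
Anagram = Yes


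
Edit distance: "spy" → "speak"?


Word 1: "spy" (length 3)
Word 2: "speak" (length 5)
One optimal edit sequence (insert/delete/substitute each cost 1):
  1. keep 's'
  2. keep 'p'
  3. insert 'e'  (+1)
  4. insert 'a'  (+1)
  5. substitute 'y' -> 'k'  (+1)
Total edit operations: 3
Edit distance = 3


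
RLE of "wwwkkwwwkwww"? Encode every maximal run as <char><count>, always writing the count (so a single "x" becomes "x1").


String: "wwwkkwwwkwww"
Scanning for consecutive runs:
  'w' x 3
  'k' x 2
  'w' x 3
  'k' x 1
  'w' x 3
RLE = "w3k2w3k1w3"


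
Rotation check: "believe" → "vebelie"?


Word: "believe", Candidate: "vebelie"
Method: check if candidate is substring of word+word
"believebelieve" contains "vebelie"? Yes
Is rotation = Yes


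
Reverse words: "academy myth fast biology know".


Original: "academy myth fast biology know"
Words (1..n): academy | myth | fast | biology | know
Reversed (n..1): know | biology | fast | myth | academy
Result = "know biology fast myth academy"


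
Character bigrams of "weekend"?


Word: "weekend" (length 7)
Number of bigrams = 7 - 2 + 1 = 6
  Position 0: "we"
  Position 1: "ee"
  Position 2: "ek"
  Position 3: "ke"
  Position 4: "en"
  Position 5: "nd"
Bigrams = "we", "ee", "ek", "ke", "en", "nd"


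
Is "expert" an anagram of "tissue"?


Word 1: "tissue" → sorted: eisstu
Word 2: "expert" → sorted: eeprtx
Same letters? eisstu != eeprtx
Anagram = No


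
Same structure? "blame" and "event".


Pattern of "blame": [0, 1, 2, 3, 4]
Pattern of "event": [0, 1, 0, 2, 3]
Patterns do not match
Same pattern = No


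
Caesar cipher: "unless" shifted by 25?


Word: "unless"
Shift: 25
Each letter → (letter + shift) mod 26:
  'u' (20) + 25 = 19 → 't'
  'n' (13) + 25 = 12 → 'm'
  'l' (11) + 25 = 10 → 'k'
  'e' (4) + 25 = 3 → 'd'
  's' (18) + 25 = 17 → 'r'
  's' (18) + 25 = 17 → 'r'
Result = "tmkdrr"


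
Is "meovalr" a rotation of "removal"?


Word: "removal", Candidate: "meovalr"
Method: check if candidate is substring of word+word
"removalremoval" contains "meovalr"? No
Is rotation = No


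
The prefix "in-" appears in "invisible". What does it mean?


Prefix: in-
Example: invisible (in- + visible)
Meaning = not / into


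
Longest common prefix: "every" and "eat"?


Word 1: "every"
Word 2: "eat"
Comparing from start:
  Pos 0: 'e' == 'e'
  Pos 1: 'v' != 'a' (stop)
LCP = "e" (length 1)


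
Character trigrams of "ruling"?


Word: "ruling" (length 6)
Number of trigrams = 6 - 3 + 1 = 4
  Position 0: "rul"
  Position 1: "uli"
  Position 2: "lin"
  Position 3: "ing"
Trigrams = "rul", "uli", "lin", "ing"


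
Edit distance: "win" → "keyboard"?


Word 1: "win" (length 3)
Word 2: "keyboard" (length 8)
One optimal edit sequence (insert/delete/substitute each cost 1):
  1. insert 'k'  (+1)
  2. insert 'e'  (+1)
  3. insert 'y'  (+1)
  4. insert 'b'  (+1)
  5. insert 'o'  (+1)
  6. substitute 'w' -> 'a'  (+1)
  7. substitute 'i' -> 'r'  (+1)
  8. substitute 'n' -> 'd'  (+1)
Total edit operations: 8
Edit distance = 8


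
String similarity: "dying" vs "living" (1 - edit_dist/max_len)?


Word 1: "dying" (length 5)
Word 2: "living" (length 6)
One optimal edit sequence:
  1. insert 'l'  (+1)
  2. substitute 'd' -> 'i'  (+1)
  3. substitute 'y' -> 'v'  (+1)
  4. keep 'i'
  5. keep 'n'
  6. keep 'g'
Edit distance = 3
Max length = max(5, 6) = 6
Similarity = 1 - 3/6
= 0.5000


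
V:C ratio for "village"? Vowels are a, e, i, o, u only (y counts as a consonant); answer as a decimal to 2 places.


Word: "village"
Vowels (a,e,i,o,u): 3
Consonants: 4
Ratio = 3/4
= 0.75


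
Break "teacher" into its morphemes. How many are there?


Word: "teacher"
Morphemes: teach | -er
Each morpheme carries meaning
= 2 morphemes
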